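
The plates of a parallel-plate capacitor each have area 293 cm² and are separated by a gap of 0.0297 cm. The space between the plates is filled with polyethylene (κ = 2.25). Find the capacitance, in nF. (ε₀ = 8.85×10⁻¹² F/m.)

C ≈ 1.96 nF

A = 293 cm² = 2.93×10⁻² m².
C = κε₀A/d = 2.25 × 8.85×10⁻¹² × 2.93×10⁻² / 2.97×10⁻⁴ = 1.96×10⁻⁹ F.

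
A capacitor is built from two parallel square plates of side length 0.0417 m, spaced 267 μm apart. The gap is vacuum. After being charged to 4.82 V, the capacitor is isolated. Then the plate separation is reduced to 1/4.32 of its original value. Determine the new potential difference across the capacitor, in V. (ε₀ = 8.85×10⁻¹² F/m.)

A = (0.0417 m)² = 1.74×10⁻³ m².
Initially C₁ = ε₀A/d = 8.85×10⁻¹² × 1.74×10⁻³ / 2.67×10⁻⁴ = 5.76×10⁻¹¹ F.
V₁ = 4.82 V.
Isolated ⇒ Q is held fixed. C₂ = 4.32 C₁ and V = Q/C, so V₂/V₁ = C₁/C₂ = 0.231.
V₂ = 0.231 × 4.82 = 1.12 V.

V ≈ 1.12 V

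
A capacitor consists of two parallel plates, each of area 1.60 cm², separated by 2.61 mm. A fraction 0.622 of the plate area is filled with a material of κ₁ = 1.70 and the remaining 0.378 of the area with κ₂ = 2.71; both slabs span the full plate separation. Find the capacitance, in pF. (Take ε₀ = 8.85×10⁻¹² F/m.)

A = 1.60 cm² = 1.60×10⁻⁴ m².
Side-by-side slabs ⇒ two capacitors in parallel, each spanning the full gap.
C₁ = κ₁ε₀A₁/d = 1.70 × 8.85×10⁻¹² × 9.95×10⁻⁵ / 2.61×10⁻³ = 5.74×10⁻¹³ F.
C₂ = κ₂ε₀A₂/d = 2.71 × 8.85×10⁻¹² × 6.05×10⁻⁵ / 2.61×10⁻³ = 5.56×10⁻¹³ F.
C = C₁ + C₂ = 1.13×10⁻¹² F.

1.13 pF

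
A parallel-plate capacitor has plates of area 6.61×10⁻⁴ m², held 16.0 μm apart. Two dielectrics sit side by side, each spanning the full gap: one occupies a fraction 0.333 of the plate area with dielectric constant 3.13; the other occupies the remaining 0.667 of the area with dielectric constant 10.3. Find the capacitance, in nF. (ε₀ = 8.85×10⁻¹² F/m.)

Side-by-side slabs ⇒ two capacitors in parallel, each spanning the full gap.
C₁ = κ₁ε₀A₁/d = 3.13 × 8.85×10⁻¹² × 2.20×10⁻⁴ / 1.60×10⁻⁵ = 3.81×10⁻¹⁰ F.
C₂ = κ₂ε₀A₂/d = 10.3 × 8.85×10⁻¹² × 4.41×10⁻⁴ / 1.60×10⁻⁵ = 2.51×10⁻⁹ F.
C = C₁ + C₂ = 2.89×10⁻⁹ F.

2.89 nF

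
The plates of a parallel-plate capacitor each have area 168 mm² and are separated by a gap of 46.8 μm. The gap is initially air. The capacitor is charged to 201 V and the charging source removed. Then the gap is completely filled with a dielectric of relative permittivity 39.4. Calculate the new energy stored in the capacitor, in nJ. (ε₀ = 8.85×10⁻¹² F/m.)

U ≈ 16.3 nJ

A = 168 mm² = 1.68×10⁻⁴ m².
Initially C₁ = ε₀A/d = 8.85×10⁻¹² × 1.68×10⁻⁴ / 4.68×10⁻⁵ = 3.18×10⁻¹¹ F.
U₁ = 6.42×10⁻⁷ J.
Isolated ⇒ Q is held fixed. C₂ = 39.4 C₁ and U = Q²/(2C), so U₂/U₁ = C₁/C₂ = 0.0254.
U₂ = 0.0254 × 6.42×10⁻⁷ = 1.63×10⁻⁸ J.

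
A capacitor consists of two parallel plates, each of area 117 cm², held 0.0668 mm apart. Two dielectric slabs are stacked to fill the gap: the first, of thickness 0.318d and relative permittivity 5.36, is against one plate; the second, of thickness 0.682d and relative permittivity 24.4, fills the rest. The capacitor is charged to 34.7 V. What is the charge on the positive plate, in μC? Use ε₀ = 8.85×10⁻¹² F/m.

0.616 μC

A = 117 cm² = 1.17×10⁻² m².
Stacked slabs ⇒ two capacitors in series, each with the full plate area.
C₁ = κ₁ε₀A/d₁ = 5.36 × 8.85×10⁻¹² × 1.17×10⁻² / 2.12×10⁻⁵ = 2.61×10⁻⁸ F.
C₂ = κ₂ε₀A/d₂ = 24.4 × 8.85×10⁻¹² × 1.17×10⁻² / 4.56×10⁻⁵ = 5.55×10⁻⁸ F.
C = (1/C₁ + 1/C₂)⁻¹ = 1.78×10⁻⁸ F.
Q = CV = 1.78×10⁻⁸ × 34.7 = 6.16×10⁻⁷ C.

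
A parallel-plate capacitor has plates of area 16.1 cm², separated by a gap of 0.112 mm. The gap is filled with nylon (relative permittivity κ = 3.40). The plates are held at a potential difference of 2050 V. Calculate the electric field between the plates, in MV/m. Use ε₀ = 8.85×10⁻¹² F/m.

E ≈ 18.3 MV/m

E = V/d = 2050 / 1.12×10⁻⁴ = 1.83×10⁷ V/m.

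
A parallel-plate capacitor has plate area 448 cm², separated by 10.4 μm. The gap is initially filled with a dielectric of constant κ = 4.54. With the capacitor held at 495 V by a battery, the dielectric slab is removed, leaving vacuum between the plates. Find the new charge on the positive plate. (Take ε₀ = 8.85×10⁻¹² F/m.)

Q ≈ 18.9 μC

A = 448 cm² = 4.48×10⁻² m².
Initially C₁ = κε₀A/d = 4.54 × 8.85×10⁻¹² × 4.48×10⁻² / 1.04×10⁻⁵ = 1.73×10⁻⁷ F.
Q₁ = 8.57×10⁻⁵ C.
Battery connected ⇒ V is held fixed. C₂ = 0.220 C₁ and Q = CV, so Q₂/Q₁ = C₂/C₁ = 0.220.
Q₂ = 0.220 × 8.57×10⁻⁵ = 1.89×10⁻⁵ C.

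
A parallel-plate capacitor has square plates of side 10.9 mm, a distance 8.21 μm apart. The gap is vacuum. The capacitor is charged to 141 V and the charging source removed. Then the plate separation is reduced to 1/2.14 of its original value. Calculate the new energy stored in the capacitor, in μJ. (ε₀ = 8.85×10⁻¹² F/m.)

A = (10.9 mm)² = 1.19×10⁻⁴ m².
Initially C₁ = ε₀A/d = 8.85×10⁻¹² × 1.19×10⁻⁴ / 8.21×10⁻⁶ = 1.28×10⁻¹⁰ F.
U₁ = 1.27×10⁻⁶ J.
Isolated ⇒ Q is held fixed. C₂ = 2.14 C₁ and U = Q²/(2C), so U₂/U₁ = C₁/C₂ = 0.467.
U₂ = 0.467 × 1.27×10⁻⁶ = 5.95×10⁻⁷ J.

U ≈ 0.595 μJ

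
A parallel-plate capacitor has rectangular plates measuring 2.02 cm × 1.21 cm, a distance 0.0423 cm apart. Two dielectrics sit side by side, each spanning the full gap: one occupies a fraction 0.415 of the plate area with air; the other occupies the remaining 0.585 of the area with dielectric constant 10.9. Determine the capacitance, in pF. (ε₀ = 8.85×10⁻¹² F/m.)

C ≈ 34.7 pF

A = 2.02 × 1.21 cm² = 2.44×10⁻⁴ m².
Side-by-side slabs ⇒ two capacitors in parallel, each spanning the full gap.
C₁ = κ₁ε₀A₁/d = 1.00 × 8.85×10⁻¹² × 1.01×10⁻⁴ / 4.23×10⁻⁴ = 2.12×10⁻¹² F.
C₂ = κ₂ε₀A₂/d = 10.9 × 8.85×10⁻¹² × 1.43×10⁻⁴ / 4.23×10⁻⁴ = 3.26×10⁻¹¹ F.
C = C₁ + C₂ = 3.47×10⁻¹¹ F.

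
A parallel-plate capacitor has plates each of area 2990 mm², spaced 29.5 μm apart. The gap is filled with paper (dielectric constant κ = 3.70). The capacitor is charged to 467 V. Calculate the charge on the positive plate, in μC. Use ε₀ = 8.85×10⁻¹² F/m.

A = 2990 mm² = 2.99×10⁻³ m².
C = κε₀A/d = 3.70 × 8.85×10⁻¹² × 2.99×10⁻³ / 2.95×10⁻⁵ = 3.32×10⁻⁹ F.
Q = CV = 3.32×10⁻⁹ × 467 = 1.55×10⁻⁶ C.

1.55 μC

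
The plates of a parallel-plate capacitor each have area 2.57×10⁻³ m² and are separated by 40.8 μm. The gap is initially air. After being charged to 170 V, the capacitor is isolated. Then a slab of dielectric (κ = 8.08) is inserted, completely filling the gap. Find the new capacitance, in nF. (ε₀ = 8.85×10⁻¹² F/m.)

Initially C₁ = ε₀A/d = 8.85×10⁻¹² × 2.57×10⁻³ / 4.08×10⁻⁵ = 5.57×10⁻¹⁰ F.
C = κε₀A/d scales with κ, so C₂/C₁ = κ = 8.08.
C₂ = 8.08 × 5.57×10⁻¹⁰ = 4.50×10⁻⁹ F.

4.50 nF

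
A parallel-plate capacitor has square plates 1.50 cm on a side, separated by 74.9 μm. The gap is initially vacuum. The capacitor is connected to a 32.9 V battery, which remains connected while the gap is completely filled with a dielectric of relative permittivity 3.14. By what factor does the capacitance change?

C₂/C₁ ≈ 3.14

C = κε₀A/d scales with κ, so C₂/C₁ = κ = 3.14.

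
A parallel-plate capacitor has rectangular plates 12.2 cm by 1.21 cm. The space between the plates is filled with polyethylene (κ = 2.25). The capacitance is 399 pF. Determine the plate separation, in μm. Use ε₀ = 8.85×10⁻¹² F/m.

d ≈ 73.7 μm

A = 12.2 × 1.21 cm² = 1.48×10⁻³ m².
d = κε₀A/C = 2.25 × 8.85×10⁻¹² × 1.48×10⁻³ / 3.99×10⁻¹⁰ = 7.37×10⁻⁵ m.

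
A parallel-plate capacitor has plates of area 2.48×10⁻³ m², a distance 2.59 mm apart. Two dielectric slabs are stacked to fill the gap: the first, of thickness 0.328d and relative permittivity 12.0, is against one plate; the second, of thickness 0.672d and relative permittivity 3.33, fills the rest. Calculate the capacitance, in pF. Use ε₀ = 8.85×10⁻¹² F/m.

Stacked slabs ⇒ two capacitors in series, each with the full plate area.
C₁ = κ₁ε₀A/d₁ = 12.0 × 8.85×10⁻¹² × 2.48×10⁻³ / 8.50×10⁻⁴ = 3.10×10⁻¹⁰ F.
C₂ = κ₂ε₀A/d₂ = 3.33 × 8.85×10⁻¹² × 2.48×10⁻³ / 1.74×10⁻³ = 4.20×10⁻¹¹ F.
C = (1/C₁ + 1/C₂)⁻¹ = 3.70×10⁻¹¹ F.

37.0 pF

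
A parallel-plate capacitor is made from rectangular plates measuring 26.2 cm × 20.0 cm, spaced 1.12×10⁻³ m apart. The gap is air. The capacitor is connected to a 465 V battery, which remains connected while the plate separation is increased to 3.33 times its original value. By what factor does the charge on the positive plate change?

Battery connected ⇒ V is held fixed.
C₂ = 0.300 C₁ and Q = CV, so Q₂/Q₁ = C₂/C₁ = 0.300.

Q₂/Q₁ ≈ 0.300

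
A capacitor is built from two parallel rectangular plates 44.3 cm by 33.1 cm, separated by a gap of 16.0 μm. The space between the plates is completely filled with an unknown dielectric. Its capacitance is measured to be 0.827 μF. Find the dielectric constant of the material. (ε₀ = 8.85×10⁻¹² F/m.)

A = 44.3 × 33.1 cm² = 0.147 m².
κ = Cd/(ε₀A) = 8.27×10⁻⁷ × 1.60×10⁻⁵ / (8.85×10⁻¹² × 0.147) = 10.2.

κ ≈ 10.2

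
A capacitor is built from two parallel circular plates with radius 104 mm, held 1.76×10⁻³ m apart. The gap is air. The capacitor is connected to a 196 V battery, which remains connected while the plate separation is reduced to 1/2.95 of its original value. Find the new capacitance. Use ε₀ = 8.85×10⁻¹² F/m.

0.504 nF

A = π(104 mm)² = 3.40×10⁻² m².
Initially C₁ = ε₀A/d = 8.85×10⁻¹² × 3.40×10⁻² / 1.76×10⁻³ = 1.71×10⁻¹⁰ F.
C = ε₀A/d scales as 1/d, so C₂/C₁ = d₁/d₂ = 2.95.
C₂ = 2.95 × 1.71×10⁻¹⁰ = 5.04×10⁻¹⁰ F.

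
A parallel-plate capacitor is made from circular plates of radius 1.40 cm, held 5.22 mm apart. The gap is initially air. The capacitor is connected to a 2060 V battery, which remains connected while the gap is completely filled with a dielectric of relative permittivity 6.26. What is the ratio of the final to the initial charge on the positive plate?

Battery connected ⇒ V is held fixed.
C₂ = 6.26 C₁ and Q = CV, so Q₂/Q₁ = C₂/C₁ = 6.26.

Q₂/Q₁ ≈ 6.26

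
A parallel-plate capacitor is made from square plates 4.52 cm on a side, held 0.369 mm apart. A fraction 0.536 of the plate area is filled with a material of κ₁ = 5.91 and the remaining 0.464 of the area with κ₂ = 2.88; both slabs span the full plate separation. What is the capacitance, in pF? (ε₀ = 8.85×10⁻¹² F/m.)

221 pF

A = (4.52 cm)² = 2.04×10⁻³ m².
Side-by-side slabs ⇒ two capacitors in parallel, each spanning the full gap.
C₁ = κ₁ε₀A₁/d = 5.91 × 8.85×10⁻¹² × 1.10×10⁻³ / 3.69×10⁻⁴ = 1.55×10⁻¹⁰ F.
C₂ = κ₂ε₀A₂/d = 2.88 × 8.85×10⁻¹² × 9.48×10⁻⁴ / 3.69×10⁻⁴ = 6.55×10⁻¹¹ F.
C = C₁ + C₂ = 2.21×10⁻¹⁰ F.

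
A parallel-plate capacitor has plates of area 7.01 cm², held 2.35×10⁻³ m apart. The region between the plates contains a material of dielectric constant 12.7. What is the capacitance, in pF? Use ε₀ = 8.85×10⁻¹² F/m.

33.5 pF

A = 7.01 cm² = 7.01×10⁻⁴ m².
C = κε₀A/d = 12.7 × 8.85×10⁻¹² × 7.01×10⁻⁴ / 2.35×10⁻³ = 3.35×10⁻¹¹ F.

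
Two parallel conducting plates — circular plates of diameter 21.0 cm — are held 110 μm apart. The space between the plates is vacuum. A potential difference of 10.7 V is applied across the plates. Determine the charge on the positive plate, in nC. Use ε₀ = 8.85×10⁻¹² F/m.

Q ≈ 29.8 nC

A = π(21.0/2 cm)² = 3.46×10⁻² m².
C = ε₀A/d = 8.85×10⁻¹² × 3.46×10⁻² / 1.10×10⁻⁴ = 2.79×10⁻⁹ F.
Q = CV = 2.79×10⁻⁹ × 10.7 = 2.98×10⁻⁸ C.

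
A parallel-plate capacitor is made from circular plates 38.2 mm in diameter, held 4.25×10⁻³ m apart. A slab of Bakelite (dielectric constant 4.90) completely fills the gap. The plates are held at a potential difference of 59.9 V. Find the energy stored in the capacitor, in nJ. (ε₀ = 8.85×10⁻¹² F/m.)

A = π(38.2/2 mm)² = 1.15×10⁻³ m².
C = κε₀A/d = 4.90 × 8.85×10⁻¹² × 1.15×10⁻³ / 4.25×10⁻³ = 1.17×10⁻¹¹ F.
U = ½CV² = ½ × 1.17×10⁻¹¹ × (59.9)² = 2.10×10⁻⁸ J.

U ≈ 21.0 nJ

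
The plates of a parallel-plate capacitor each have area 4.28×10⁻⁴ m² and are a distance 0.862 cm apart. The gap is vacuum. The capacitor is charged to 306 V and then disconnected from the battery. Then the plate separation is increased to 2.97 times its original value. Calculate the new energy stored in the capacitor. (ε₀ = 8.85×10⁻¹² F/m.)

U ≈ 61.1 nJ

Initially C₁ = ε₀A/d = 8.85×10⁻¹² × 4.28×10⁻⁴ / 8.62×10⁻³ = 4.39×10⁻¹³ F.
U₁ = 2.06×10⁻⁸ J.
Isolated ⇒ Q is held fixed. C₂ = 0.337 C₁ and U = Q²/(2C), so U₂/U₁ = C₁/C₂ = 2.97.
U₂ = 2.97 × 2.06×10⁻⁸ = 6.11×10⁻⁸ J.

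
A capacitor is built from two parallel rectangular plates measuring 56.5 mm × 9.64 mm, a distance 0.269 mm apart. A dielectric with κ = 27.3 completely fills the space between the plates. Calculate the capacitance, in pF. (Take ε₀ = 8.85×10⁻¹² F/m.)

C ≈ 489 pF

A = 56.5 × 9.64 mm² = 5.45×10⁻⁴ m².
C = κε₀A/d = 27.3 × 8.85×10⁻¹² × 5.45×10⁻⁴ / 2.69×10⁻⁴ = 4.89×10⁻¹⁰ F.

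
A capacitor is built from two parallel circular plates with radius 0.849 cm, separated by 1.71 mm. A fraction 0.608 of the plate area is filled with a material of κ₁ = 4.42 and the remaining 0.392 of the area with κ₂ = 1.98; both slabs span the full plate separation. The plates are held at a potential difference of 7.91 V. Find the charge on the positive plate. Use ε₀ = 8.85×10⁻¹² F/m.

32.1 pC

A = π(0.849 cm)² = 2.26×10⁻⁴ m².
Side-by-side slabs ⇒ two capacitors in parallel, each spanning the full gap.
C₁ = κ₁ε₀A₁/d = 4.42 × 8.85×10⁻¹² × 1.38×10⁻⁴ / 1.71×10⁻³ = 3.15×10⁻¹² F.
C₂ = κ₂ε₀A₂/d = 1.98 × 8.85×10⁻¹² × 8.88×10⁻⁵ / 1.71×10⁻³ = 9.10×10⁻¹³ F.
C = C₁ + C₂ = 4.06×10⁻¹² F.
Q = CV = 4.06×10⁻¹² × 7.91 = 3.21×10⁻¹¹ C.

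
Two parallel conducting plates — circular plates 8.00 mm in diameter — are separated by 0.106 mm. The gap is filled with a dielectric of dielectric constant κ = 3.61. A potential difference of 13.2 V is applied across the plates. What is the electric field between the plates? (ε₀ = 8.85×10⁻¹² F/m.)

E ≈ 125 V/mm

E = V/d = 13.2 / 1.06×10⁻⁴ = 1.25×10⁵ V/m.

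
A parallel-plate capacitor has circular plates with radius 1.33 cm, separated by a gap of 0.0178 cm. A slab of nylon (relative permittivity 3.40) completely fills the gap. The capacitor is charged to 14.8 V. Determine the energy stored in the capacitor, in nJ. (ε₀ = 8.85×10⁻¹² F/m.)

A = π(1.33 cm)² = 5.56×10⁻⁴ m².
C = κε₀A/d = 3.40 × 8.85×10⁻¹² × 5.56×10⁻⁴ / 1.78×10⁻⁴ = 9.39×10⁻¹¹ F.
U = ½CV² = ½ × 9.39×10⁻¹¹ × (14.8)² = 1.03×10⁻⁸ J.

10.3 nJ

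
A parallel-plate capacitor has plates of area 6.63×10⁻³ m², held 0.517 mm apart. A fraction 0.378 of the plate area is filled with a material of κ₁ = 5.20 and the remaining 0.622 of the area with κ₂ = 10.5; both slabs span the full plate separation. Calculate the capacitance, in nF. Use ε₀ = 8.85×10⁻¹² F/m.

Side-by-side slabs ⇒ two capacitors in parallel, each spanning the full gap.
C₁ = κ₁ε₀A₁/d = 5.20 × 8.85×10⁻¹² × 2.51×10⁻³ / 5.17×10⁻⁴ = 2.23×10⁻¹⁰ F.
C₂ = κ₂ε₀A₂/d = 10.5 × 8.85×10⁻¹² × 4.12×10⁻³ / 5.17×10⁻⁴ = 7.41×10⁻¹⁰ F.
C = C₁ + C₂ = 9.64×10⁻¹⁰ F.

C ≈ 0.964 nF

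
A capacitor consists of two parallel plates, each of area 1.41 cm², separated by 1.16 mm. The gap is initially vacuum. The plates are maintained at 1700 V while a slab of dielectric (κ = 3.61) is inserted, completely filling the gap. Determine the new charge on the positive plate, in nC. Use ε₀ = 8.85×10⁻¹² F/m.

A = 1.41 cm² = 1.41×10⁻⁴ m².
Initially C₁ = ε₀A/d = 8.85×10⁻¹² × 1.41×10⁻⁴ / 1.16×10⁻³ = 1.08×10⁻¹² F.
Q₁ = 1.83×10⁻⁹ C.
Battery connected ⇒ V is held fixed. C₂ = 3.61 C₁ and Q = CV, so Q₂/Q₁ = C₂/C₁ = 3.61.
Q₂ = 3.61 × 1.83×10⁻⁹ = 6.60×10⁻⁹ C.

6.60 nC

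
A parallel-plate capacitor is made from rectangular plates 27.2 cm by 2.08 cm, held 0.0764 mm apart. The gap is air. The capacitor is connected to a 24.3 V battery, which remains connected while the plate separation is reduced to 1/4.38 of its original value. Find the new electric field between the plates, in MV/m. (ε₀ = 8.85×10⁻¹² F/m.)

A = 27.2 × 2.08 cm² = 5.66×10⁻³ m².
Initially C₁ = ε₀A/d = 8.85×10⁻¹² × 5.66×10⁻³ / 7.64×10⁻⁵ = 6.55×10⁻¹⁰ F.
E₁ = 3.18×10⁵ V/m.
Battery connected ⇒ V is held fixed. E = V/d, so E₂/E₁ = d₁/d₂ = 4.38.
E₂ = 4.38 × 3.18×10⁵ = 1.39×10⁶ V/m.

1.39 MV/m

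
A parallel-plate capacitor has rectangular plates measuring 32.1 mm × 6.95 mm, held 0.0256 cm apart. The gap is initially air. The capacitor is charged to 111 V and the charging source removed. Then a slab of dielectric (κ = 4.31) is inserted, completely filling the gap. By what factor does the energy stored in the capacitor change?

U₂/U₁ ≈ 0.232

Isolated ⇒ Q is held fixed.
C₂ = 4.31 C₁ and U = Q²/(2C), so U₂/U₁ = C₁/C₂ = 0.232.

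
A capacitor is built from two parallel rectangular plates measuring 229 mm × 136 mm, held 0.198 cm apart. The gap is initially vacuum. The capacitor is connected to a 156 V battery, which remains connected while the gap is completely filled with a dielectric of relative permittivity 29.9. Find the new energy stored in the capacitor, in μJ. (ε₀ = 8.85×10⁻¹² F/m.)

U ≈ 50.6 μJ

A = 229 × 136 mm² = 3.11×10⁻² m².
Initially C₁ = ε₀A/d = 8.85×10⁻¹² × 3.11×10⁻² / 1.98×10⁻³ = 1.39×10⁻¹⁰ F.
U₁ = 1.69×10⁻⁶ J.
Battery connected ⇒ V is held fixed. C₂ = 29.9 C₁ and U = ½CV², so U₂/U₁ = C₂/C₁ = 29.9.
U₂ = 29.9 × 1.69×10⁻⁶ = 5.06×10⁻⁵ J.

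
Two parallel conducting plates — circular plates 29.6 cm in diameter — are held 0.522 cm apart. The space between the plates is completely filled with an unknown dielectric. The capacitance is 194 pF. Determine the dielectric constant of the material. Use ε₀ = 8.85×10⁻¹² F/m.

1.66

A = π(29.6/2 cm)² = 6.88×10⁻² m².
κ = Cd/(ε₀A) = 1.94×10⁻¹⁰ × 5.22×10⁻³ / (8.85×10⁻¹² × 6.88×10⁻²) = 1.66.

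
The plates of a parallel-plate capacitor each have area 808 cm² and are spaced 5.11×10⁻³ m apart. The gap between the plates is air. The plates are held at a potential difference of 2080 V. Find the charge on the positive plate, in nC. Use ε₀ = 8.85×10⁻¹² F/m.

A = 808 cm² = 8.08×10⁻² m².
C = ε₀A/d = 8.85×10⁻¹² × 8.08×10⁻² / 5.11×10⁻³ = 1.40×10⁻¹⁰ F.
Q = CV = 1.40×10⁻¹⁰ × 2080 = 2.91×10⁻⁷ C.

Q ≈ 291 nC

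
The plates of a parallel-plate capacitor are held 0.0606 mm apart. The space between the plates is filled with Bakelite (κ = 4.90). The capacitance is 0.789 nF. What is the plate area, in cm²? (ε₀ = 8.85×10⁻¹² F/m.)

A ≈ 11.0 cm²

A = Cd/(κε₀) = 7.89×10⁻¹⁰ × 6.06×10⁻⁵ / (4.90 × 8.85×10⁻¹²) = 1.10×10⁻³ m².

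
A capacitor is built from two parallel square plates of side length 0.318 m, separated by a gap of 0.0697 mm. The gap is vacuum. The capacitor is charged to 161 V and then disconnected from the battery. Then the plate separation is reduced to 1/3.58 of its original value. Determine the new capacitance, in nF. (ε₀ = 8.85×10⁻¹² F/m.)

A = (0.318 m)² = 0.101 m².
Initially C₁ = ε₀A/d = 8.85×10⁻¹² × 0.101 / 6.97×10⁻⁵ = 1.28×10⁻⁸ F.
C = ε₀A/d scales as 1/d, so C₂/C₁ = d₁/d₂ = 3.58.
C₂ = 3.58 × 1.28×10⁻⁸ = 4.60×10⁻⁸ F.

46.0 nF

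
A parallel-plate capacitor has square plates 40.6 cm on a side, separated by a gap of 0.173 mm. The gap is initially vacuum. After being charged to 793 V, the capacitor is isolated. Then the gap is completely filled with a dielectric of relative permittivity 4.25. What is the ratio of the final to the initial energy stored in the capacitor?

Isolated ⇒ Q is held fixed.
C₂ = 4.25 C₁ and U = Q²/(2C), so U₂/U₁ = C₁/C₂ = 0.235.

0.235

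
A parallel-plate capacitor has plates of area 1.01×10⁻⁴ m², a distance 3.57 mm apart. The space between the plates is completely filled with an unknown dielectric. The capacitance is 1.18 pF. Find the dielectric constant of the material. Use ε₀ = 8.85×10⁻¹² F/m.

4.71

κ = Cd/(ε₀A) = 1.18×10⁻¹² × 3.57×10⁻³ / (8.85×10⁻¹² × 1.01×10⁻⁴) = 4.71.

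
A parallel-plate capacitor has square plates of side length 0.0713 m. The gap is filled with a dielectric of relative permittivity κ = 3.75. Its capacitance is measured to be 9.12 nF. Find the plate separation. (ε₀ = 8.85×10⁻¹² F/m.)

A = (0.0713 m)² = 5.08×10⁻³ m².
d = κε₀A/C = 3.75 × 8.85×10⁻¹² × 5.08×10⁻³ / 9.12×10⁻⁹ = 1.85×10⁻⁵ m.

d ≈ 18.5 μm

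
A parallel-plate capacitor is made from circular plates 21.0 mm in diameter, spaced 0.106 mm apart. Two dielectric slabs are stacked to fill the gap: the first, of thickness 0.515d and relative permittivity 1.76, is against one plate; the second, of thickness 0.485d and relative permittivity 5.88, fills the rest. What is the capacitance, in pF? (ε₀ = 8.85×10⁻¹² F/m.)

C ≈ 77.1 pF

A = π(21.0/2 mm)² = 3.46×10⁻⁴ m².
Stacked slabs ⇒ two capacitors in series, each with the full plate area.
C₁ = κ₁ε₀A/d₁ = 1.76 × 8.85×10⁻¹² × 3.46×10⁻⁴ / 5.46×10⁻⁵ = 9.88×10⁻¹¹ F.
C₂ = κ₂ε₀A/d₂ = 5.88 × 8.85×10⁻¹² × 3.46×10⁻⁴ / 5.14×10⁻⁵ = 3.51×10⁻¹⁰ F.
C = (1/C₁ + 1/C₂)⁻¹ = 7.71×10⁻¹¹ F.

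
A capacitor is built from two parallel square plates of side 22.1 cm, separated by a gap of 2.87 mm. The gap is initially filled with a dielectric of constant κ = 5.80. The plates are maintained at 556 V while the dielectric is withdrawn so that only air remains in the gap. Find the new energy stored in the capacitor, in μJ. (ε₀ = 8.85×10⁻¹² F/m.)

A = (22.1 cm)² = 4.88×10⁻² m².
Initially C₁ = κε₀A/d = 5.80 × 8.85×10⁻¹² × 4.88×10⁻² / 2.87×10⁻³ = 8.74×10⁻¹⁰ F.
U₁ = 1.35×10⁻⁴ J.
Battery connected ⇒ V is held fixed. C₂ = 0.172 C₁ and U = ½CV², so U₂/U₁ = C₂/C₁ = 0.172.
U₂ = 0.172 × 1.35×10⁻⁴ = 2.33×10⁻⁵ J.

23.3 μJ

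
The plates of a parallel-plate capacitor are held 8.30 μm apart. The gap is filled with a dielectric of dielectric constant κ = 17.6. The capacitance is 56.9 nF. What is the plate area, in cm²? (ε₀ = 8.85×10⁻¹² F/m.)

A = Cd/(κε₀) = 5.69×10⁻⁸ × 8.30×10⁻⁶ / (17.6 × 8.85×10⁻¹²) = 3.03×10⁻³ m².

A ≈ 30.3 cm²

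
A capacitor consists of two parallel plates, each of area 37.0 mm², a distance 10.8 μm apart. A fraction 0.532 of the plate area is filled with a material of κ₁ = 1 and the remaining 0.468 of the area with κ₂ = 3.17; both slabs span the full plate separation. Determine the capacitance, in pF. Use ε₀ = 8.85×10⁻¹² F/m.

C ≈ 61.1 pF

A = 37.0 mm² = 3.70×10⁻⁵ m².
Side-by-side slabs ⇒ two capacitors in parallel, each spanning the full gap.
C₁ = κ₁ε₀A₁/d = 1.00 × 8.85×10⁻¹² × 1.97×10⁻⁵ / 1.08×10⁻⁵ = 1.61×10⁻¹¹ F.
C₂ = κ₂ε₀A₂/d = 3.17 × 8.85×10⁻¹² × 1.73×10⁻⁵ / 1.08×10⁻⁵ = 4.50×10⁻¹¹ F.
C = C₁ + C₂ = 6.11×10⁻¹¹ F.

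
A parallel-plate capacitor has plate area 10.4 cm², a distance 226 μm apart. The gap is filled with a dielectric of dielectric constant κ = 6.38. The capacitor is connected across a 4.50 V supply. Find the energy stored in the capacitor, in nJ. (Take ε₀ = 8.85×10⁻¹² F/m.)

2.63 nJ

A = 10.4 cm² = 1.04×10⁻³ m².
C = κε₀A/d = 6.38 × 8.85×10⁻¹² × 1.04×10⁻³ / 2.26×10⁻⁴ = 2.60×10⁻¹⁰ F.
U = ½CV² = ½ × 2.60×10⁻¹⁰ × (4.50)² = 2.63×10⁻⁹ J.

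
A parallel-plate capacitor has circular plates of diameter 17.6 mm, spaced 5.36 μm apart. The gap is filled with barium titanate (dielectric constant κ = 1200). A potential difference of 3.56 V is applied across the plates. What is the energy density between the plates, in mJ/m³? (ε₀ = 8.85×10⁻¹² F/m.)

u ≈ 2.34×10⁶ mJ/m³

E = V/d = 3.56 / 5.36×10⁻⁶ = 6.64×10⁵ V/m.
u = ½κε₀E² = ½ × 1200 × 8.85×10⁻¹² × (6.64×10⁵)² = 2.34×10³ J/m³.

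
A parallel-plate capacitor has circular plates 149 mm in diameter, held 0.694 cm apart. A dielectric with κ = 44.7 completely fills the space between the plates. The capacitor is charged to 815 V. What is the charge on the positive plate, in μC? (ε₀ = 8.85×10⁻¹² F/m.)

Q ≈ 0.810 μC

A = π(149/2 mm)² = 1.74×10⁻² m².
C = κε₀A/d = 44.7 × 8.85×10⁻¹² × 1.74×10⁻² / 6.94×10⁻³ = 9.94×10⁻¹⁰ F.
Q = CV = 9.94×10⁻¹⁰ × 815 = 8.10×10⁻⁷ C.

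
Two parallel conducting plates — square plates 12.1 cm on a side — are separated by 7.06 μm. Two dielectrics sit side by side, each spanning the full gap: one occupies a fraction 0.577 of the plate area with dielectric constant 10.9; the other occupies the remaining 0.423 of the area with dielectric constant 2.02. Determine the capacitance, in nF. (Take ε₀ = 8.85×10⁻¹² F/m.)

A = (12.1 cm)² = 1.46×10⁻² m².
Side-by-side slabs ⇒ two capacitors in parallel, each spanning the full gap.
C₁ = κ₁ε₀A₁/d = 10.9 × 8.85×10⁻¹² × 8.45×10⁻³ / 7.06×10⁻⁶ = 1.15×10⁻⁷ F.
C₂ = κ₂ε₀A₂/d = 2.02 × 8.85×10⁻¹² × 6.19×10⁻³ / 7.06×10⁻⁶ = 1.57×10⁻⁸ F.
C = C₁ + C₂ = 1.31×10⁻⁷ F.

C ≈ 131 nF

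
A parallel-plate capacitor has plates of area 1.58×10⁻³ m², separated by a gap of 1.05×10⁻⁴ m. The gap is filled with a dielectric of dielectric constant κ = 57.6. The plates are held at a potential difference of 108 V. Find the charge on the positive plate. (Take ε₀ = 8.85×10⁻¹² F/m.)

Q ≈ 0.828 μC

C = κε₀A/d = 57.6 × 8.85×10⁻¹² × 1.58×10⁻³ / 1.05×10⁻⁴ = 7.67×10⁻⁹ F.
Q = CV = 7.67×10⁻⁹ × 108 = 8.28×10⁻⁷ C.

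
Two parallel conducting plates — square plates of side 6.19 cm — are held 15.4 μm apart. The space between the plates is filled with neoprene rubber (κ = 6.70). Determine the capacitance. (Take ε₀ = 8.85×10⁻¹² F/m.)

A = (6.19 cm)² = 3.83×10⁻³ m².
C = κε₀A/d = 6.70 × 8.85×10⁻¹² × 3.83×10⁻³ / 1.54×10⁻⁵ = 1.48×10⁻⁸ F.

C ≈ 14.8 nF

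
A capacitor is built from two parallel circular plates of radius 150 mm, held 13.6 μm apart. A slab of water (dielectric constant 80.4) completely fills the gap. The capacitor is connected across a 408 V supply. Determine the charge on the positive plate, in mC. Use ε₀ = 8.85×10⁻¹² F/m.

A = π(150 mm)² = 7.07×10⁻² m².
C = κε₀A/d = 80.4 × 8.85×10⁻¹² × 7.07×10⁻² / 1.36×10⁻⁵ = 3.70×10⁻⁶ F.
Q = CV = 3.70×10⁻⁶ × 408 = 1.51×10⁻³ C.

1.51 mC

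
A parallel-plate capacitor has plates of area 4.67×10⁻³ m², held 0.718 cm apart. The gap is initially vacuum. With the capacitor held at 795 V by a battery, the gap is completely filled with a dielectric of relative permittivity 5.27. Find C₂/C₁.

C₂/C₁ ≈ 5.27

C = κε₀A/d scales with κ, so C₂/C₁ = κ = 5.27.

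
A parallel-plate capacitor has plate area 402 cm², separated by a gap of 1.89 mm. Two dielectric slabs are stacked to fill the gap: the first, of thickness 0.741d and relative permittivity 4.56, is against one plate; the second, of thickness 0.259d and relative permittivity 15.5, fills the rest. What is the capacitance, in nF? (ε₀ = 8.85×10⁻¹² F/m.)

A = 402 cm² = 4.02×10⁻² m².
Stacked slabs ⇒ two capacitors in series, each with the full plate area.
C₁ = κ₁ε₀A/d₁ = 4.56 × 8.85×10⁻¹² × 4.02×10⁻² / 1.40×10⁻³ = 1.16×10⁻⁹ F.
C₂ = κ₂ε₀A/d₂ = 15.5 × 8.85×10⁻¹² × 4.02×10⁻² / 4.90×10⁻⁴ = 1.13×10⁻⁸ F.
C = (1/C₁ + 1/C₂)⁻¹ = 1.05×10⁻⁹ F.

1.05 nF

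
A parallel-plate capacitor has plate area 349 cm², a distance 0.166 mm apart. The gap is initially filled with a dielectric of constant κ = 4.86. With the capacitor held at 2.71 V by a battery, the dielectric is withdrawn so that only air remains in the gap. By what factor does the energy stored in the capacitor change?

Battery connected ⇒ V is held fixed.
C₂ = 0.206 C₁ and U = ½CV², so U₂/U₁ = C₂/C₁ = 0.206.

U₂/U₁ ≈ 0.206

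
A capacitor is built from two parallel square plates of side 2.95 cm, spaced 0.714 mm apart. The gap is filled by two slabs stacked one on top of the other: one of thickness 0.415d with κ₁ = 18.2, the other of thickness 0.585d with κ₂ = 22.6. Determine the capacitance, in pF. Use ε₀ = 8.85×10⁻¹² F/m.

222 pF

A = (2.95 cm)² = 8.70×10⁻⁴ m².
Stacked slabs ⇒ two capacitors in series, each with the full plate area.
C₁ = κ₁ε₀A/d₁ = 18.2 × 8.85×10⁻¹² × 8.70×10⁻⁴ / 2.96×10⁻⁴ = 4.73×10⁻¹⁰ F.
C₂ = κ₂ε₀A/d₂ = 22.6 × 8.85×10⁻¹² × 8.70×10⁻⁴ / 4.18×10⁻⁴ = 4.17×10⁻¹⁰ F.
C = (1/C₁ + 1/C₂)⁻¹ = 2.22×10⁻¹⁰ F.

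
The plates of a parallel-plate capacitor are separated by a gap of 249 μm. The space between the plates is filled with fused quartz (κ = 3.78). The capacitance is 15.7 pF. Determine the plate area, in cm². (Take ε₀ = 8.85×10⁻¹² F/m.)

A = Cd/(κε₀) = 1.57×10⁻¹¹ × 2.49×10⁻⁴ / (3.78 × 8.85×10⁻¹²) = 1.17×10⁻⁴ m².

A ≈ 1.17 cm²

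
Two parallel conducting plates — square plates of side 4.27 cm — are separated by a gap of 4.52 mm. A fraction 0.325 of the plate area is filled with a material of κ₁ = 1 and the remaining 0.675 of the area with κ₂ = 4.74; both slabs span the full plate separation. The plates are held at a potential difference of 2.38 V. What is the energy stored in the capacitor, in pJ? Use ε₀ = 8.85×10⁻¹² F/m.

A = (4.27 cm)² = 1.82×10⁻³ m².
Side-by-side slabs ⇒ two capacitors in parallel, each spanning the full gap.
C₁ = κ₁ε₀A₁/d = 1.00 × 8.85×10⁻¹² × 5.93×10⁻⁴ / 4.52×10⁻³ = 1.16×10⁻¹² F.
C₂ = κ₂ε₀A₂/d = 4.74 × 8.85×10⁻¹² × 1.23×10⁻³ / 4.52×10⁻³ = 1.14×10⁻¹¹ F.
C = C₁ + C₂ = 1.26×10⁻¹¹ F.
U = ½CV² = ½ × 1.26×10⁻¹¹ × (2.38)² = 3.56×10⁻¹¹ J.

35.6 pJ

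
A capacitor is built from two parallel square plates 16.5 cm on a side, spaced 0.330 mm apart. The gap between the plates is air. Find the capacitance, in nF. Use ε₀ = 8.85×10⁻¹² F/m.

A = (16.5 cm)² = 2.72×10⁻² m².
C = ε₀A/d = 8.85×10⁻¹² × 2.72×10⁻² / 3.30×10⁻⁴ = 7.30×10⁻¹⁰ F.

0.730 nF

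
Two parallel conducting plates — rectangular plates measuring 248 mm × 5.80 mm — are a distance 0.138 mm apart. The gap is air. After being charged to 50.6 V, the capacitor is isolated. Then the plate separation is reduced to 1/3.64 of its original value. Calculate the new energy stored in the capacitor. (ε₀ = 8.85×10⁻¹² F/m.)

U ≈ 32.4 nJ

A = 248 × 5.80 mm² = 1.44×10⁻³ m².
Initially C₁ = ε₀A/d = 8.85×10⁻¹² × 1.44×10⁻³ / 1.38×10⁻⁴ = 9.22×10⁻¹¹ F.
U₁ = 1.18×10⁻⁷ J.
Isolated ⇒ Q is held fixed. C₂ = 3.64 C₁ and U = Q²/(2C), so U₂/U₁ = C₁/C₂ = 0.275.
U₂ = 0.275 × 1.18×10⁻⁷ = 3.24×10⁻⁸ J.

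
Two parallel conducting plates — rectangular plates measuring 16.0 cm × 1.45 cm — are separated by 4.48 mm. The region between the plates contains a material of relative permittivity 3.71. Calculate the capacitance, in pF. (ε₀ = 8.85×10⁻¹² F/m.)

C ≈ 17.0 pF

A = 16.0 × 1.45 cm² = 2.32×10⁻³ m².
C = κε₀A/d = 3.71 × 8.85×10⁻¹² × 2.32×10⁻³ / 4.48×10⁻³ = 1.70×10⁻¹¹ F.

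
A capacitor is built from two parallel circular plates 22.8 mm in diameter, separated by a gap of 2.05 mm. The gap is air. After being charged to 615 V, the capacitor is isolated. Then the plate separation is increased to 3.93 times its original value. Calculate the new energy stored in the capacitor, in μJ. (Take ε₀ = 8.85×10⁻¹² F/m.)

A = π(22.8/2 mm)² = 4.08×10⁻⁴ m².
Initially C₁ = ε₀A/d = 8.85×10⁻¹² × 4.08×10⁻⁴ / 2.05×10⁻³ = 1.76×10⁻¹² F.
U₁ = 3.33×10⁻⁷ J.
Isolated ⇒ Q is held fixed. C₂ = 0.254 C₁ and U = Q²/(2C), so U₂/U₁ = C₁/C₂ = 3.93.
U₂ = 3.93 × 3.33×10⁻⁷ = 1.31×10⁻⁶ J.

1.31 μJ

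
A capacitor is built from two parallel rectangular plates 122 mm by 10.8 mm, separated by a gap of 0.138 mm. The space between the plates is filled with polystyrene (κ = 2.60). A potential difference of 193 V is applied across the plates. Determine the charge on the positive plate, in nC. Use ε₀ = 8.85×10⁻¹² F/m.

A = 122 × 10.8 mm² = 1.32×10⁻³ m².
C = κε₀A/d = 2.60 × 8.85×10⁻¹² × 1.32×10⁻³ / 1.38×10⁻⁴ = 2.20×10⁻¹⁰ F.
Q = CV = 2.20×10⁻¹⁰ × 193 = 4.24×10⁻⁸ C.

42.4 nC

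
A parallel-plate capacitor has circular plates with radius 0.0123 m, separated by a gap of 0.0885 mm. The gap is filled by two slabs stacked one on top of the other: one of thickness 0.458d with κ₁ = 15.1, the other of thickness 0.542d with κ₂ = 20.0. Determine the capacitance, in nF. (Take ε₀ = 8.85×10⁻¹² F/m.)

A = π(0.0123 m)² = 4.75×10⁻⁴ m².
Stacked slabs ⇒ two capacitors in series, each with the full plate area.
C₁ = κ₁ε₀A/d₁ = 15.1 × 8.85×10⁻¹² × 4.75×10⁻⁴ / 4.05×10⁻⁵ = 1.57×10⁻⁹ F.
C₂ = κ₂ε₀A/d₂ = 20.0 × 8.85×10⁻¹² × 4.75×10⁻⁴ / 4.80×10⁻⁵ = 1.75×10⁻⁹ F.
C = (1/C₁ + 1/C₂)⁻¹ = 8.28×10⁻¹⁰ F.

C ≈ 0.828 nF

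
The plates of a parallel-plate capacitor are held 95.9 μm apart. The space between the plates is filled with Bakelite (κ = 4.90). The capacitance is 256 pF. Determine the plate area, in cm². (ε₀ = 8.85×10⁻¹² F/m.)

A = Cd/(κε₀) = 2.56×10⁻¹⁰ × 9.59×10⁻⁵ / (4.90 × 8.85×10⁻¹²) = 5.66×10⁻⁴ m².

A ≈ 5.66 cm²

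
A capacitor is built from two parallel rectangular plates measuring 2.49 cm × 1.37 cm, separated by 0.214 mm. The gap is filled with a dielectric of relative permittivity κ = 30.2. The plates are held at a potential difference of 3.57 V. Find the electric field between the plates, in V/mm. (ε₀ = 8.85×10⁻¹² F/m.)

16.7 V/mm

E = V/d = 3.57 / 2.14×10⁻⁴ = 1.67×10⁴ V/m.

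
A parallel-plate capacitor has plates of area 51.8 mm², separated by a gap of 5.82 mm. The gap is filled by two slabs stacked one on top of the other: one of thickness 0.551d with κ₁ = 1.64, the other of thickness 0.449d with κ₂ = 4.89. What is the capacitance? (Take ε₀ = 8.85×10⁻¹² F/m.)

1.84×10⁻⁴ nF

A = 51.8 mm² = 5.18×10⁻⁵ m².
Stacked slabs ⇒ two capacitors in series, each with the full plate area.
C₁ = κ₁ε₀A/d₁ = 1.64 × 8.85×10⁻¹² × 5.18×10⁻⁵ / 3.21×10⁻³ = 2.34×10⁻¹³ F.
C₂ = κ₂ε₀A/d₂ = 4.89 × 8.85×10⁻¹² × 5.18×10⁻⁵ / 2.61×10⁻³ = 8.58×10⁻¹³ F.
C = (1/C₁ + 1/C₂)⁻¹ = 1.84×10⁻¹³ F.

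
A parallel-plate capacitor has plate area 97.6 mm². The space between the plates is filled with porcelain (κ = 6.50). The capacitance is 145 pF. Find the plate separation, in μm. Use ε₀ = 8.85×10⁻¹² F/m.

A = 97.6 mm² = 9.76×10⁻⁵ m².
d = κε₀A/C = 6.50 × 8.85×10⁻¹² × 9.76×10⁻⁵ / 1.45×10⁻¹⁰ = 3.87×10⁻⁵ m.

38.7 μm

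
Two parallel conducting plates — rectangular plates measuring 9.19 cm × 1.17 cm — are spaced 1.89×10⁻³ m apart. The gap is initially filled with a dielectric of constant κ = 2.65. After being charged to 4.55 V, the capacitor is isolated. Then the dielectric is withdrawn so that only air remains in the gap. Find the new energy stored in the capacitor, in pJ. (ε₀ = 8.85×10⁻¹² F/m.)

366 pJ

A = 9.19 × 1.17 cm² = 1.08×10⁻³ m².
Initially C₁ = κε₀A/d = 2.65 × 8.85×10⁻¹² × 1.08×10⁻³ / 1.89×10⁻³ = 1.33×10⁻¹¹ F.
U₁ = 1.38×10⁻¹⁰ J.
Isolated ⇒ Q is held fixed. C₂ = 0.377 C₁ and U = Q²/(2C), so U₂/U₁ = C₁/C₂ = 2.65.
U₂ = 2.65 × 1.38×10⁻¹⁰ = 3.66×10⁻¹⁰ J.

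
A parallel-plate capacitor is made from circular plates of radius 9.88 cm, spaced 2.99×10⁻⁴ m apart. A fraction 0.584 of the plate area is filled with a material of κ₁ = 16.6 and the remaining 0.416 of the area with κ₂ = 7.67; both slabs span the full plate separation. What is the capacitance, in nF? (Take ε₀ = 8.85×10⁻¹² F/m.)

A = π(9.88 cm)² = 3.07×10⁻² m².
Side-by-side slabs ⇒ two capacitors in parallel, each spanning the full gap.
C₁ = κ₁ε₀A₁/d = 16.6 × 8.85×10⁻¹² × 1.79×10⁻² / 2.99×10⁻⁴ = 8.80×10⁻⁹ F.
C₂ = κ₂ε₀A₂/d = 7.67 × 8.85×10⁻¹² × 1.28×10⁻² / 2.99×10⁻⁴ = 2.90×10⁻⁹ F.
C = C₁ + C₂ = 1.17×10⁻⁸ F.

C ≈ 11.7 nF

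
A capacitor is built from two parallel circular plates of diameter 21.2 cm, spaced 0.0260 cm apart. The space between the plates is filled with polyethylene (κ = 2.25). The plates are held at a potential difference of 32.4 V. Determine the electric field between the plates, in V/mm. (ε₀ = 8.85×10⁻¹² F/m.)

E ≈ 125 V/mm

E = V/d = 32.4 / 2.60×10⁻⁴ = 1.25×10⁵ V/m.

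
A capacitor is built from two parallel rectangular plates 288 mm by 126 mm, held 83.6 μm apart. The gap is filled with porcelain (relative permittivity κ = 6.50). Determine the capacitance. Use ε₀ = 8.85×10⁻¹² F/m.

A = 288 × 126 mm² = 3.63×10⁻² m².
C = κε₀A/d = 6.50 × 8.85×10⁻¹² × 3.63×10⁻² / 8.36×10⁻⁵ = 2.50×10⁻⁸ F.

C ≈ 25.0 nF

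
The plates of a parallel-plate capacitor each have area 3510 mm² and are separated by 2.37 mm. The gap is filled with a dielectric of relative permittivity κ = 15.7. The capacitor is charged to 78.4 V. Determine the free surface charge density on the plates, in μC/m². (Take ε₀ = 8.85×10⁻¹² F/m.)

A = 3510 mm² = 3.51×10⁻³ m².
C = κε₀A/d = 15.7 × 8.85×10⁻¹² × 3.51×10⁻³ / 2.37×10⁻³ = 2.06×10⁻¹⁰ F.
σ = Q/A = CV/A = 2.06×10⁻¹⁰ × 78.4 / 3.51×10⁻³ = 4.60×10⁻⁶ C/m².

4.60 μC/m²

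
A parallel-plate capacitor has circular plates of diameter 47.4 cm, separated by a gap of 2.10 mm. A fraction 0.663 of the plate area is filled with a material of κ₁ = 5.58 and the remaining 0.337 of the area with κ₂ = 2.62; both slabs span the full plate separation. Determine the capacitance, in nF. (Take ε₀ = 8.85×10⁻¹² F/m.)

C ≈ 3.41 nF

A = π(47.4/2 cm)² = 0.176 m².
Side-by-side slabs ⇒ two capacitors in parallel, each spanning the full gap.
C₁ = κ₁ε₀A₁/d = 5.58 × 8.85×10⁻¹² × 0.117 / 2.10×10⁻³ = 2.75×10⁻⁹ F.
C₂ = κ₂ε₀A₂/d = 2.62 × 8.85×10⁻¹² × 5.95×10⁻² / 2.10×10⁻³ = 6.57×10⁻¹⁰ F.
C = C₁ + C₂ = 3.41×10⁻⁹ F.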